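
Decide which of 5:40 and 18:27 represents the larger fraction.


5/40 = 0.1250
18/27 = 0.6667
0.1250 < 0.6667, so 5:40 is less
= 18:27

18:27


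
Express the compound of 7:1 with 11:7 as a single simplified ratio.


Compound ratio = (7×11) : (1×7)
= 77:7
GCD = 7
= 11:1

11:1


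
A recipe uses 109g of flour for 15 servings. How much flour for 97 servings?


Direct proportion: y/x = constant
k = 109/15 ≈ 7.2667
y₂ = k × 97 = 109 × 97 / 15 = 10573/15
≈ 704.87

704.87


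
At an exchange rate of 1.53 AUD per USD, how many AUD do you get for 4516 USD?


Amount × rate = 4516 × 1.53
= 6909.48 AUD

6909.48 AUD


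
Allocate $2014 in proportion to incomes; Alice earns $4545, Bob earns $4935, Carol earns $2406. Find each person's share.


Total income = 4545 + 4935 + 2406 = $11886
Alice: $2014 × 4545/11886 = $770.12
Bob: $2014 × 4935/11886 = $836.20
Carol: $2014 × 2406/11886 = $407.68
= Alice: $770.12, Bob: $836.20, Carol: $407.68

Alice: $770.12, Bob: $836.20, Carol: $407.68


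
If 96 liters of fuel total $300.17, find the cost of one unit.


Unit rate = total / quantity
= 300.17 / 96
= $3.13 per unit

$3.13 per unit


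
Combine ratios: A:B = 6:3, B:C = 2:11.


Match B: multiply A:B by 2 → 12:6
Multiply B:C by 3 → 6:33
Combined: 12:6:33
GCD = 3
= 4:2:11

4:2:11


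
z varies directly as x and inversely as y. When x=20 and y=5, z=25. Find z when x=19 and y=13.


z = k·x/y
Solve for k using the known point: k = z·y/x = 25×5/20 = 125/20 = 6.2500
Now evaluate at x=19, y=13:
z = k × 19 / 13 = (125 × 19) / (20 × 13) = 2375/260
≈ 9.1346

9.1346


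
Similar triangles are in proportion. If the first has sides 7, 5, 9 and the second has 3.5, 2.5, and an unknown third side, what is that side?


Scale factor = 3.5/7 = 0.5
Missing side = 9 × 0.5
= 4.5

4.5


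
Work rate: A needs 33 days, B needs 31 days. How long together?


Rate of A = 1/33 per day
Rate of B = 1/31 per day
Combined rate = 1/33 + 1/31 = 64/1023 ≈ 0.0626 per day
Days = 1 / combined rate = 1023/64
≈ 15.98 days

15.98 days


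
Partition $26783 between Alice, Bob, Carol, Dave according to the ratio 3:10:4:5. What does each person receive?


Total parts = 3 + 10 + 4 + 5 = 22
Alice: 26783 × 3/22 = 3652.23
Bob: 26783 × 10/22 = 12174.09
Carol: 26783 × 4/22 = 4869.64
Dave: 26783 × 5/22 = 6087.05
= Alice: $3652.23, Bob: $12174.09, Carol: $4869.64, Dave: $6087.05

Alice: $3652.23, Bob: $12174.09, Carol: $4869.64, Dave: $6087.05


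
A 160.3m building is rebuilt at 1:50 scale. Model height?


Model size = real / scale
= 160.3 / 50
= 3.2060 m

3.2060 m


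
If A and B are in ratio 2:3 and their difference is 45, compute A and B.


Let A = 2k, B = 3k.
3k - 2k = 45
1k = 45 → k = 45/1 = 45
A = 2×45 = 90, B = 3×45 = 135
= A = 90, B = 135

A = 90, B = 135


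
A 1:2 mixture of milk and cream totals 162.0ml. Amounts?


Total parts = 1 + 2 = 3
milk: 162.0 × 1/3 = 54.0ml
cream: 162.0 × 2/3 = 108.0ml
= 54.0ml and 108.0ml

54.0ml and 108.0ml


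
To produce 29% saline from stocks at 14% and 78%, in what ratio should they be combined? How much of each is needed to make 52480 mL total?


Let x parts of 14% mix with y parts of 78%.
14x + 78y = 29(x + y)
14x + 78y = 29x + 29y
x(14 - 29) = y(29 - 78)
x/y = (78 - 29)/(29 - 14) = 49/15
Simplify: 49:15
Total parts = 64; one part = 52480/64 = 820.00 mL
14% solution: 49×820.00 = 40180.00 mL
78% solution: 15×820.00 = 12300.00 mL
= ratio 49:15; 40180.00 mL and 12300.00 mL

ratio 49:15; 40180.00 mL and 12300.00 mL


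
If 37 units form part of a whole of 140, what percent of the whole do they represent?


Percentage = (part / whole) × 100
= (37 / 140) × 100
≈ 26.43%

26.43%


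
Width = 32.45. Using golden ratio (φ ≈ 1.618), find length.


φ = (1 + √5) / 2 ≈ 1.618
Length = width × φ = 32.45 × 1.618 = 52.5041
≈ 52.50

52.50


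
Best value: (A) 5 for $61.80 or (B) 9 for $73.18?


Deal A: $61.80/5 = $12.3600/unit
Deal B: $73.18/9 = $8.1311/unit
B is cheaper per unit
= Deal B

Deal B


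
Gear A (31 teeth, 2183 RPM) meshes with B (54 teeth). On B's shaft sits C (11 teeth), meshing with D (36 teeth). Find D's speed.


Stage 1: RPM_B = RPM_A × t_A/t_B = 2183 × 31/54 = 67673/54 ≈ 1253.20
B and C share a shaft → RPM_C = RPM_B
Stage 2: RPM_D = RPM_C × t_C/t_D = RPM_A × (t_A×t_C)/(t_B×t_D)
Overall ratio = (31×11)/(54×36) = 341/1944
RPM_D = 2183 × 341/1944 = 744403/1944
≈ 382.92 RPM

382.92 RPM


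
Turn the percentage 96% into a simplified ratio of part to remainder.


96% means 96 parts out of 100; remainder = 4
Part : remainder = 96:4
GCD = 4
= 24:1

24:1


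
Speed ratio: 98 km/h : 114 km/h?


Ratio = 98:114
GCD = 2
Simplified = 49:57
Time ratio (same distance) = 57:49
Speed ratio = 49:57

49:57


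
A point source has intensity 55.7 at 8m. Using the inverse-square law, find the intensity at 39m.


I₁d₁² = I₂d₂²
I₂ = I₁ × (d₁/d₂)²
= 55.7 × (8/39)²
= 55.7 × 64/1521
= 3564.8/1521
≈ 2.3437

2.3437


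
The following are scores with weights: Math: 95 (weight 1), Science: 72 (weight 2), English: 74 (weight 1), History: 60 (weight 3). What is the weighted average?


Numerator = 95×1 + 72×2 + 74×1 + 60×3
= 95 + 144 + 74 + 180
= 493
Total weight = 7
Weighted avg = 493/7
= 70.43

70.43


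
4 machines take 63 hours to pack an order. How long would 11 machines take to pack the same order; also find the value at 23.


Inverse proportion: x × y = constant
k = 4 × 63 = 252
At x=11: k/11 = 22.91
At x=23: k/23 = 10.96
= 22.91 and 10.96

22.91 and 10.96


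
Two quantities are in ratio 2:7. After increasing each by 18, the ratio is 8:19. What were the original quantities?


Let A = 2k, B = 7k.
(2k + 18) / (7k + 18) = 8/19
Cross-multiply: 19(2k + 18) = 8(7k + 18)
38k + 342 = 56k + 144
38k - 56k = 144 - 342
-18k = -198
k = -198/-18 = 11
A = 2×11 = 22, B = 7×11 = 77
= A = 22, B = 77

A = 22, B = 77


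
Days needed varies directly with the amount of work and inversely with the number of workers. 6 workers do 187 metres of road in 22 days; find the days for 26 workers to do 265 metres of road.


Days ∝ work / workers, so d₂ = d₁ × (m₁/m₂) × (w₂/w₁)
Workers factor (inverse): 6/26 ≈ 0.2308
Work factor (direct): 265/187 ≈ 1.4171
d₂ = 22 × 6/26 × 265/187 = (22 × 6 × 265) / (26 × 187) = 34980/4862
≈ 7.19 days

7.19 days


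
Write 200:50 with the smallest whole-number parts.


GCD(200, 50) = 50
200/50 : 50/50
= 4:1

4:1


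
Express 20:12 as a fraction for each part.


Total parts = 20 + 12 = 32
First part: 20/32 = 5/8
Second part: 12/32 = 3/8
= 5/8 and 3/8

5/8 and 3/8


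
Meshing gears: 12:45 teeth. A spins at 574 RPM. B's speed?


Gear ratio = 12:45 = 4:15
RPM_B = RPM_A × (teeth_A / teeth_B)
= 574 × (12/45)
= 153.1 RPM

153.1 RPM


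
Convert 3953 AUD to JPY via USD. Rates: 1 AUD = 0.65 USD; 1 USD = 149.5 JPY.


Step 1: 3953 AUD × 0.65 = 2569.45 USD
Step 2: 2569.45 USD × 149.5 = 384132.78 JPY
Implied rate AUD→JPY = 0.65 × 149.5 = 97.1750
= 384132.78 JPY

384132.78 JPY


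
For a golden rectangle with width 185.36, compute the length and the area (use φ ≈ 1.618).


φ = (1 + √5) / 2 ≈ 1.618
Length = width × φ = 185.36 × 1.618 = 299.91248
≈ 299.91
Area = width × length = 185.36 × 299.91248 = 55591.7772928 ≈ 55591.78
= Length: 299.91, Area: 55591.78

Length: 299.91, Area: 55591.78


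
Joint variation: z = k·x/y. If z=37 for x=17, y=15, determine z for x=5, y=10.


z = k·x/y
Solve for k using the known point: k = z·y/x = 37×15/17 = 555/17 ≈ 32.6471
Now evaluate at x=5, y=10:
z = k × 5 / 10 = (555 × 5) / (17 × 10) = 2775/170
≈ 16.3235

16.3235


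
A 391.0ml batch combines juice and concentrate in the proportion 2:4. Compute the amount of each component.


Total parts = 2 + 4 = 6
juice: 391.0 × 2/6 = 130.3ml
concentrate: 391.0 × 4/6 = 260.7ml
= 130.3ml and 260.7ml

130.3ml and 260.7ml


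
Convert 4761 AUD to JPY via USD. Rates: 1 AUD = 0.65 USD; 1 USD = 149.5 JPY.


Step 1: 4761 AUD × 0.65 = 3094.65 USD
Step 2: 3094.65 USD × 149.5 = 462650.18 JPY
Implied rate AUD→JPY = 0.65 × 149.5 = 97.1750
= 462650.18 JPY

462650.18 JPY


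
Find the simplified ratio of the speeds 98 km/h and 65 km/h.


Ratio = 98:65
GCD = 1
Simplified = 98:65
Time ratio (same distance) = 65:98
Speed ratio = 98:65

98:65


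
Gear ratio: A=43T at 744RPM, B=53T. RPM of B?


Gear ratio = 43:53 = 43:53
RPM_B = RPM_A × (teeth_A / teeth_B)
= 744 × (43/53)
= 603.6 RPM

603.6 RPM


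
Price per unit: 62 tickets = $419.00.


Unit rate = total / quantity
= 419.00 / 62
= $6.76 per unit

$6.76 per unit


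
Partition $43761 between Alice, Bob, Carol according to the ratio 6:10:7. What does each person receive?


Total parts = 6 + 10 + 7 = 23
Alice: 43761 × 6/23 = 11415.91
Bob: 43761 × 10/23 = 19026.52
Carol: 43761 × 7/23 = 13318.57
= Alice: $11415.91, Bob: $19026.52, Carol: $13318.57

Alice: $11415.91, Bob: $19026.52, Carol: $13318.57


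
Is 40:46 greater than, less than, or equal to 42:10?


40/46 = 0.8696
42/10 = 4.2000
0.8696 < 4.2000, so 40:46 is less
= less than

less than


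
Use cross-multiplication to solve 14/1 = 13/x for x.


Cross multiply: 14 × x = 1 × 13
14x = 13
x = 13 / 14
= 0.93

0.93


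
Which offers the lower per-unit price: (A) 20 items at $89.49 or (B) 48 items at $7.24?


Deal A: $89.49/20 = $4.4745/unit
Deal B: $7.24/48 = $0.1508/unit
B is cheaper per unit
= Deal B

Deal B


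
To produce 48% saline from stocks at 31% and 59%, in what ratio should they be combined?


Let x parts of 31% mix with y parts of 59%.
31x + 59y = 48(x + y)
31x + 59y = 48x + 48y
x(31 - 48) = y(48 - 59)
x/y = (59 - 48)/(48 - 31) = 11/17
Simplify: 11:17
= 11:17

11:17


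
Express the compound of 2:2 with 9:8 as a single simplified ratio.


Compound ratio = (2×9) : (2×8)
= 18:16
GCD = 2
= 9:8

9:8


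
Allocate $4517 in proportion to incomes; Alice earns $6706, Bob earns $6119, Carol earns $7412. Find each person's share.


Total income = 6706 + 6119 + 7412 = $20237
Alice: $4517 × 6706/20237 = $1496.81
Bob: $4517 × 6119/20237 = $1365.79
Carol: $4517 × 7412/20237 = $1654.40
= Alice: $1496.81, Bob: $1365.79, Carol: $1654.40

Alice: $1496.81, Bob: $1365.79, Carol: $1654.40


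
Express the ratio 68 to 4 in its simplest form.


GCD(68, 4) = 4
68/4 : 4/4
= 17:1

17:1


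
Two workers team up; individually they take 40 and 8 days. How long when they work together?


Rate of A = 1/40 per day
Rate of B = 1/8 per day
Combined rate = 1/40 + 1/8 = 48/320 = 0.1500 per day
Days = 1 / combined rate = 320/48
≈ 6.67 days

6.67 days


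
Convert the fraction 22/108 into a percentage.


Percentage = (part / whole) × 100
= (22 / 108) × 100
≈ 20.37%

20.37%


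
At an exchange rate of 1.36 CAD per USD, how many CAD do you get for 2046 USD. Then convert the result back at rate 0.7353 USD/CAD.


Amount × rate = 2046 × 1.36 = 2782.56 CAD
Round-trip: 2782.56 × 0.7353 = 2046.02 USD
= 2782.56 CAD, then 2046.02 USD

2782.56 CAD, then 2046.02 USD


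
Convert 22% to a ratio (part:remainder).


22% means 22 parts out of 100; remainder = 78
Part : remainder = 22:78
GCD = 2
= 11:39

11:39


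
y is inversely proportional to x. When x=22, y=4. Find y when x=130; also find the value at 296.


Inverse proportion: x × y = constant
k = 22 × 4 = 88
At x=130: k/130 = 0.68
At x=296: k/296 = 0.30
= 0.68 and 0.30

0.68 and 0.30


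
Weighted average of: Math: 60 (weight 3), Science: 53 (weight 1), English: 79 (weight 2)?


Numerator = 60×3 + 53×1 + 79×2
= 180 + 53 + 158
= 391
Total weight = 6
Weighted avg = 391/6
= 65.17

65.17


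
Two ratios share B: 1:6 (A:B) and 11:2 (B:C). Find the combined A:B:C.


Match B: multiply A:B by 11 → 11:66
Multiply B:C by 6 → 66:12
Combined: 11:66:12
GCD = 1
= 11:66:12

11:66:12


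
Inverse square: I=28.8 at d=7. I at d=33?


I₁d₁² = I₂d₂²
I₂ = I₁ × (d₁/d₂)²
= 28.8 × (7/33)²
= 28.8 × 49/1089
= 1411.2/1089
≈ 1.2959

1.2959


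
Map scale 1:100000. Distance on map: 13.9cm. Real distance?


Real distance = map distance × scale
= 13.9cm × 100000
= 1390000 cm = 13900.0 m
= 13.900 km

13.900 km


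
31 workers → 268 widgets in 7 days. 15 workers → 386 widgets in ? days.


Days ∝ work / workers, so d₂ = d₁ × (m₁/m₂) × (w₂/w₁)
Workers factor (inverse): 31/15 ≈ 2.0667
Work factor (direct): 386/268 ≈ 1.4403
d₂ = 7 × 31/15 × 386/268 = (7 × 31 × 386) / (15 × 268) = 83762/4020
≈ 20.84 days

20.84 days


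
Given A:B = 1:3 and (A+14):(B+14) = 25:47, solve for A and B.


Let A = 1k, B = 3k.
(1k + 14) / (3k + 14) = 25/47
Cross-multiply: 47(1k + 14) = 25(3k + 14)
47k + 658 = 75k + 350
47k - 75k = 350 - 658
-28k = -308
k = -308/-28 = 11
A = 1×11 = 11, B = 3×11 = 33
= A = 11, B = 33

A = 11, B = 33


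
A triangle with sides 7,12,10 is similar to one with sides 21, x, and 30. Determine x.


Scale factor = 21/7 = 3
Missing side = 12 × 3
= 36.0

36.0


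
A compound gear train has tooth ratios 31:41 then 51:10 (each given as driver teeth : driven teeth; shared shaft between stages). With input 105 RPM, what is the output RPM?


Stage 1: RPM_B = RPM_A × t_A/t_B = 105 × 31/41 = 3255/41 ≈ 79.39
B and C share a shaft → RPM_C = RPM_B
Stage 2: RPM_D = RPM_C × t_C/t_D = RPM_A × (t_A×t_C)/(t_B×t_D)
Overall ratio = (31×51)/(41×10) = 1581/410
RPM_D = 105 × 1581/410 = 166005/410
≈ 404.89 RPM

404.89 RPM


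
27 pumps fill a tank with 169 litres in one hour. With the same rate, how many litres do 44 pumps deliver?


Direct proportion: y/x = constant
k = 169/27 ≈ 6.2593
y₂ = k × 44 = 169 × 44 / 27 = 7436/27
≈ 275.41

275.41


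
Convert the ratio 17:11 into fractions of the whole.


Total parts = 17 + 11 = 28
First part: 17/28 = 17/28
Second part: 11/28 = 11/28
= 17/28 and 11/28

17/28 and 11/28


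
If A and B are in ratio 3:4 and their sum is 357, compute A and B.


Let A = 3k, B = 4k.
3k + 4k = 357
7k = 357 → k = 357/7 = 51
A = 3×51 = 153, B = 4×51 = 204
= A = 153, B = 204

A = 153, B = 204


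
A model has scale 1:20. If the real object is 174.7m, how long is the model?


Model size = real / scale
= 174.7 / 20
= 8.7350 m

8.7350 m


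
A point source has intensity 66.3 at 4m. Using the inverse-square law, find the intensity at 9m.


I₁d₁² = I₂d₂²
I₂ = I₁ × (d₁/d₂)²
= 66.3 × (4/9)²
= 66.3 × 16/81
= 1060.8/81
≈ 13.0963

13.0963


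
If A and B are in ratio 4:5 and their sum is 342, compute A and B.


Let A = 4k, B = 5k.
4k + 5k = 342
9k = 342 → k = 342/9 = 38
A = 4×38 = 152, B = 5×38 = 190
= A = 152, B = 190

A = 152, B = 190


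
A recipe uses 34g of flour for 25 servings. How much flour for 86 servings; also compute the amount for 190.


Direct proportion: y/x = constant
k = 34/25 = 1.3600
y at x=86: k × 86 = 34 × 86 / 25 = 2924/25 = 116.96
y at x=190: k × 190 = 34 × 190 / 25 = 6460/25 = 258.40
= 116.96 and 258.40

116.96 and 258.40


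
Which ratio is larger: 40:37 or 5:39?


40/37 = 1.0811
5/39 = 0.1282
1.0811 > 0.1282, so 40:37 is greater
= 40:37

40:37


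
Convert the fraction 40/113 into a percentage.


Percentage = (part / whole) × 100
= (40 / 113) × 100
≈ 35.40%

35.40%


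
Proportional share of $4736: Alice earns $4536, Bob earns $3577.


Total income = 4536 + 3577 = $8113
Alice: $4736 × 4536/8113 = $2647.91
Bob: $4736 × 3577/8113 = $2088.09
= Alice: $2647.91, Bob: $2088.09

Alice: $2647.91, Bob: $2088.09


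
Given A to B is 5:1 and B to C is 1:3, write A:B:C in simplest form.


Match B: multiply A:B by 1 → 5:1
Multiply B:C by 1 → 1:3
Combined: 5:1:3
GCD = 1
= 5:1:3

5:1:3


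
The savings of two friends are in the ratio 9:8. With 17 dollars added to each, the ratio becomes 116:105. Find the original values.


Let A = 9k, B = 8k.
(9k + 17) / (8k + 17) = 116/105
Cross-multiply: 105(9k + 17) = 116(8k + 17)
945k + 1785 = 928k + 1972
945k - 928k = 1972 - 1785
17k = 187
k = 187/17 = 11
A = 9×11 = 99, B = 8×11 = 88
= A = 99, B = 88

A = 99, B = 88


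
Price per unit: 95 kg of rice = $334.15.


Unit rate = total / quantity
= 334.15 / 95
= $3.52 per unit

$3.52 per unit


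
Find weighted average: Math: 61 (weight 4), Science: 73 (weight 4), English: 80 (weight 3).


Numerator = 61×4 + 73×4 + 80×3
= 244 + 292 + 240
= 776
Total weight = 11
Weighted avg = 776/11
= 70.55

70.55


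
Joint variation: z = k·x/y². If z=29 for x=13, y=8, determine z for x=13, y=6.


z = k·x/y²
Solve for k using the known point: k = z·y²/x = 29×64/13 = 1856/13 ≈ 142.7692
Now evaluate at x=13, y=6:
z = k × 13 / 36 = (1856 × 13) / (13 × 36) = 24128/468
≈ 51.5556

51.5556


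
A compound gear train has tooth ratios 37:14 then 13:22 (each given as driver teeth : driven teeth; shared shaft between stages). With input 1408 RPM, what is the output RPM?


Stage 1: RPM_B = RPM_A × t_A/t_B = 1408 × 37/14 = 52096/14 ≈ 3721.14
B and C share a shaft → RPM_C = RPM_B
Stage 2: RPM_D = RPM_C × t_C/t_D = RPM_A × (t_A×t_C)/(t_B×t_D)
Overall ratio = (37×13)/(14×22) = 481/308
RPM_D = 1408 × 481/308 = 677248/308
≈ 2198.86 RPM

2198.86 RPM


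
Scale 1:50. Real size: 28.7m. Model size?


Model size = real / scale
= 28.7 / 50
= 0.5740 m

0.5740 m


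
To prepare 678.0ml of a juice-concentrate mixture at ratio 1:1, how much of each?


Total parts = 1 + 1 = 2
juice: 678.0 × 1/2 = 339.0ml
concentrate: 678.0 × 1/2 = 339.0ml
= 339.0ml and 339.0ml

339.0ml and 339.0ml


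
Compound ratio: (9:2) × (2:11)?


Compound ratio = (9×2) : (2×11)
= 18:22
GCD = 2
= 9:11

9:11


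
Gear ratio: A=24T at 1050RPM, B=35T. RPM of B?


Gear ratio = 24:35 = 24:35
RPM_B = RPM_A × (teeth_A / teeth_B)
= 1050 × (24/35)
= 720.0 RPM

720.0 RPM


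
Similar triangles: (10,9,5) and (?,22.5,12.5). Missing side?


Scale factor = 22.5/9 = 2.5
Missing side = 10 × 2.5
= 25.0

25.0


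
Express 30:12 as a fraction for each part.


Total parts = 30 + 12 = 42
First part: 30/42 = 5/7
Second part: 12/42 = 2/7
= 5/7 and 2/7

5/7 and 2/7


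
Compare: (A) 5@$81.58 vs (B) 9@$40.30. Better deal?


Deal A: $81.58/5 = $16.3160/unit
Deal B: $40.30/9 = $4.4778/unit
B is cheaper per unit
= Deal B

Deal B


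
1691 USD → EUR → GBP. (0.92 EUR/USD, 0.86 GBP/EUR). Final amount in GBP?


Step 1: 1691 USD × 0.92 = 1555.72 EUR
Step 2: 1555.72 EUR × 0.86 = 1337.92 GBP
Implied rate USD→GBP = 0.92 × 0.86 = 0.7912
= 1337.92 GBP

1337.92 GBP


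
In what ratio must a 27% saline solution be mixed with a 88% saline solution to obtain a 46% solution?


Let x parts of 27% mix with y parts of 88%.
27x + 88y = 46(x + y)
27x + 88y = 46x + 46y
x(27 - 46) = y(46 - 88)
x/y = (88 - 46)/(46 - 27) = 42/19
Simplify: 42:19
= 42:19

42:19


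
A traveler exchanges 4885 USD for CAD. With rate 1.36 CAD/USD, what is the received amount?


Amount × rate = 4885 × 1.36
= 6643.60 CAD

6643.60 CAD


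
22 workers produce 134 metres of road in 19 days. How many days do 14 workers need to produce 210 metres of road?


Days ∝ work / workers, so d₂ = d₁ × (m₁/m₂) × (w₂/w₁)
Workers factor (inverse): 22/14 ≈ 1.5714
Work factor (direct): 210/134 ≈ 1.5672
d₂ = 19 × 22/14 × 210/134 = (19 × 22 × 210) / (14 × 134) = 87780/1876
≈ 46.79 days

46.79 days


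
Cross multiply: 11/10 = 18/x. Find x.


Cross multiply: 11 × x = 10 × 18
11x = 180
x = 180 / 11
= 16.36

16.36


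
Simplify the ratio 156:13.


GCD(156, 13) = 13
156/13 : 13/13
= 12:1

12:1


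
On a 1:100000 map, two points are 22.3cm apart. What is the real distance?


Real distance = map distance × scale
= 22.3cm × 100000
= 2230000 cm = 22300.0 m
= 22.300 km

22.300 km


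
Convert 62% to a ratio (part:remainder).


62% means 62 parts out of 100; remainder = 38
Part : remainder = 62:38
GCD = 2
= 31:19

31:19


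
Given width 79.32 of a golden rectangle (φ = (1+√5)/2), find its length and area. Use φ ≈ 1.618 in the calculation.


φ = (1 + √5) / 2 ≈ 1.618
Length = width × φ = 79.32 × 1.618 = 128.33976
≈ 128.34
Area = width × length = 79.32 × 128.33976 = 10179.9097632 ≈ 10179.91
= Length: 128.34, Area: 10179.91

Length: 128.34, Area: 10179.91


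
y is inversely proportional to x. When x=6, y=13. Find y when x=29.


Inverse proportion: x × y = constant
k = 6 × 13 = 78
y₂ = k / 29 = 78 / 29
= 2.69

2.69


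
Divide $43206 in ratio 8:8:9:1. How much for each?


Total parts = 8 + 8 + 9 + 1 = 26
Part 1: 43206 × 8/26 = 13294.15
Part 2: 43206 × 8/26 = 13294.15
Part 3: 43206 × 9/26 = 14955.92
Part 4: 43206 × 1/26 = 1661.77
= Part 1: $13294.15, Part 2: $13294.15, Part 3: $14955.92, Part 4: $1661.77

Part 1: $13294.15, Part 2: $13294.15, Part 3: $14955.92, Part 4: $1661.77


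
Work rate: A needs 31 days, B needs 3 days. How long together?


Rate of A = 1/31 per day
Rate of B = 1/3 per day
Combined rate = 1/31 + 1/3 = 34/93 ≈ 0.3656 per day
Days = 1 / combined rate = 93/34
≈ 2.74 days

2.74 days


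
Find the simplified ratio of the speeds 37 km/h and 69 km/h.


Ratio = 37:69
GCD = 1
Simplified = 37:69
Time ratio (same distance) = 69:37
Speed ratio = 37:69

37:69


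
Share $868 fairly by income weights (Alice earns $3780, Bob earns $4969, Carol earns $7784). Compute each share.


Total income = 3780 + 4969 + 7784 = $16533
Alice: $868 × 3780/16533 = $198.45
Bob: $868 × 4969/16533 = $260.88
Carol: $868 × 7784/16533 = $408.67
= Alice: $198.45, Bob: $260.88, Carol: $408.67

Alice: $198.45, Bob: $260.88, Carol: $408.67


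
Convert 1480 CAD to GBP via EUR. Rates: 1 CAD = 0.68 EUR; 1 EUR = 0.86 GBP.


Step 1: 1480 CAD × 0.68 = 1006.40 EUR
Step 2: 1006.40 EUR × 0.86 = 865.50 GBP
Implied rate CAD→GBP = 0.68 × 0.86 = 0.5848
= 865.50 GBP

865.50 GBP


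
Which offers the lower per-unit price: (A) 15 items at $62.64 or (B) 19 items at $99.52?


Deal A: $62.64/15 = $4.1760/unit
Deal B: $99.52/19 = $5.2379/unit
A is cheaper per unit
= Deal A

Deal A


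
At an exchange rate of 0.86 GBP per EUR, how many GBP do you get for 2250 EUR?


Amount × rate = 2250 × 0.86
= 1935.00 GBP

1935.00 GBP


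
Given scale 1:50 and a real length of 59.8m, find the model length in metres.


Model size = real / scale
= 59.8 / 50
= 1.1960 m

1.1960 m


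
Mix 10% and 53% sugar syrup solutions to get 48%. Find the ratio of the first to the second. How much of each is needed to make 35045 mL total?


Let x parts of 10% mix with y parts of 53%.
10x + 53y = 48(x + y)
10x + 53y = 48x + 48y
x(10 - 48) = y(48 - 53)
x/y = (53 - 48)/(48 - 10) = 5/38
Simplify: 5:38
Total parts = 43; one part = 35045/43 = 815.00 mL
10% solution: 5×815.00 = 4075.00 mL
53% solution: 38×815.00 = 30970.00 mL
= ratio 5:38; 4075.00 mL and 30970.00 mL

ratio 5:38; 4075.00 mL and 30970.00 mL


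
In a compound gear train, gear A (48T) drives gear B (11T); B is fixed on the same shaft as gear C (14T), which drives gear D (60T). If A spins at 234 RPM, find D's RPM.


Stage 1: RPM_B = RPM_A × t_A/t_B = 234 × 48/11 = 11232/11 ≈ 1021.09
B and C share a shaft → RPM_C = RPM_B
Stage 2: RPM_D = RPM_C × t_C/t_D = RPM_A × (t_A×t_C)/(t_B×t_D)
Overall ratio = (48×14)/(11×60) = 672/660
RPM_D = 234 × 672/660 = 157248/660
≈ 238.25 RPM

238.25 RPM


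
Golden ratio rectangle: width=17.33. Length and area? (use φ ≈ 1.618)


φ = (1 + √5) / 2 ≈ 1.618
Length = width × φ = 17.33 × 1.618 = 28.03994
≈ 28.04
Area = width × length = 17.33 × 28.03994 = 485.9321602 ≈ 485.93
= Length: 28.04, Area: 485.93

Length: 28.04, Area: 485.93


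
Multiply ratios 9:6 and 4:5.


Compound ratio = (9×4) : (6×5)
= 36:30
GCD = 6
= 6:5

6:5


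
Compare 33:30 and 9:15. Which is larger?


33/30 = 1.1000
9/15 = 0.6000
1.1000 > 0.6000, so 33:30 is greater
= 33:30

33:30


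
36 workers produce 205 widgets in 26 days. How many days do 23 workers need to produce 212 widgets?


Days ∝ work / workers, so d₂ = d₁ × (m₁/m₂) × (w₂/w₁)
Workers factor (inverse): 36/23 ≈ 1.5652
Work factor (direct): 212/205 ≈ 1.0341
d₂ = 26 × 36/23 × 212/205 = (26 × 36 × 212) / (23 × 205) = 198432/4715
≈ 42.09 days

42.09 days


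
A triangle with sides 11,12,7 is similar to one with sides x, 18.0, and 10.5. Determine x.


Scale factor = 18.0/12 = 1.5
Missing side = 11 × 1.5
= 16.5

16.5


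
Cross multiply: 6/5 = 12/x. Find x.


Cross multiply: 6 × x = 5 × 12
6x = 60
x = 60 / 6
= 10.00

10.00


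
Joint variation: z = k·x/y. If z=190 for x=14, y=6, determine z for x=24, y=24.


z = k·x/y
Solve for k using the known point: k = z·y/x = 190×6/14 = 1140/14 ≈ 81.4286
Now evaluate at x=24, y=24:
z = k × 24 / 24 = (1140 × 24) / (14 × 24) = 27360/336
≈ 81.4286

81.4286


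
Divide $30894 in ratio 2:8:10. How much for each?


Total parts = 2 + 8 + 10 = 20
Part 1: 30894 × 2/20 = 3089.40
Part 2: 30894 × 8/20 = 12357.60
Part 3: 30894 × 10/20 = 15447.00
= Part 1: $3089.40, Part 2: $12357.60, Part 3: $15447.00

Part 1: $3089.40, Part 2: $12357.60, Part 3: $15447.00


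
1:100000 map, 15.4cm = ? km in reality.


Real distance = map distance × scale
= 15.4cm × 100000
= 1540000 cm = 15400.0 m
= 15.400 km

15.400 km


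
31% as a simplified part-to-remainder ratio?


31% means 31 parts out of 100; remainder = 69
Part : remainder = 31:69
GCD = 1
= 31:69

31:69


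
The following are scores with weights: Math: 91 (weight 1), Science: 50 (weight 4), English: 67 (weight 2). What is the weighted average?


Numerator = 91×1 + 50×4 + 67×2
= 91 + 200 + 134
= 425
Total weight = 7
Weighted avg = 425/7
= 60.71

60.71


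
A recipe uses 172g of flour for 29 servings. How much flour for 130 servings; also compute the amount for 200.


Direct proportion: y/x = constant
k = 172/29 ≈ 5.9310
y at x=130: k × 130 = 172 × 130 / 29 = 22360/29 ≈ 771.03
y at x=200: k × 200 = 172 × 200 / 29 = 34400/29 ≈ 1186.21
= 771.03 and 1186.21

771.03 and 1186.21


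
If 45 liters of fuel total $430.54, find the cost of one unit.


Unit rate = total / quantity
= 430.54 / 45
= $9.57 per unit

$9.57 per unit


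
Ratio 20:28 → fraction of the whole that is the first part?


Total parts = 20 + 28 = 48
First part: 20/48 = 5/12
= 5/12

5/12


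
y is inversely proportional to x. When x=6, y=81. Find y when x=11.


Inverse proportion: x × y = constant
k = 6 × 81 = 486
y₂ = k / 11 = 486 / 11
= 44.18

44.18


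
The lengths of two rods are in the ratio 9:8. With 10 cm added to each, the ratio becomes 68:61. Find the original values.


Let A = 9k, B = 8k.
(9k + 10) / (8k + 10) = 68/61
Cross-multiply: 61(9k + 10) = 68(8k + 10)
549k + 610 = 544k + 680
549k - 544k = 680 - 610
5k = 70
k = 70/5 = 14
A = 9×14 = 126, B = 8×14 = 112
= A = 126, B = 112

A = 126, B = 112


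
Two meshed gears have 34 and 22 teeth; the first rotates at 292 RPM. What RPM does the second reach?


Gear ratio = 34:22 = 17:11
RPM_B = RPM_A × (teeth_A / teeth_B)
= 292 × (34/22)
= 451.3 RPM

451.3 RPM


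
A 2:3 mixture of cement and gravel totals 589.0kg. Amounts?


Total parts = 2 + 3 = 5
cement: 589.0 × 2/5 = 235.6kg
gravel: 589.0 × 3/5 = 353.4kg
= 235.6kg and 353.4kg

235.6kg and 353.4kg


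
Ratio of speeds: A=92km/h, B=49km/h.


Ratio = 92:49
GCD = 1
Simplified = 92:49
Time ratio (same distance) = 49:92
Speed ratio = 92:49

92:49


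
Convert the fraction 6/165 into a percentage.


Percentage = (part / whole) × 100
= (6 / 165) × 100
≈ 3.64%

3.64%


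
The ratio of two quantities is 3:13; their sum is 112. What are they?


Let A = 3k, B = 13k.
3k + 13k = 112
16k = 112 → k = 112/16 = 7
A = 3×7 = 21, B = 13×7 = 91
= A = 21, B = 91

A = 21, B = 91


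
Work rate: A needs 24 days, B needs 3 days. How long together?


Rate of A = 1/24 per day
Rate of B = 1/3 per day
Combined rate = 1/24 + 1/3 = 27/72 = 0.3750 per day
Days = 1 / combined rate = 72/27
≈ 2.67 days

2.67 days


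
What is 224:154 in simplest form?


GCD(224, 154) = 14
224/14 : 154/14
= 16:11

16:11


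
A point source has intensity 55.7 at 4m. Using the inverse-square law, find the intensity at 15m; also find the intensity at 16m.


I₁d₁² = I₂d₂²
I at 15m = 55.7 × (4/15)² = 55.7 × 16/225 = 891.2/225 ≈ 3.9609
I at 16m = 55.7 × (4/16)² = 55.7 × 16/256 = 891.2/256 ≈ 3.4813
= 3.9609 and 3.4813

3.9609 and 3.4813


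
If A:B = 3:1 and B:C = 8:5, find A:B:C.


Match B: multiply A:B by 8 → 24:8
Multiply B:C by 1 → 8:5
Combined: 24:8:5
GCD = 1
= 24:8:5

24:8:5


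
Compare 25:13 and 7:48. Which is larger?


25/13 = 1.9231
7/48 = 0.1458
1.9231 > 0.1458, so 25:13 is greater
= 25:13

25:13


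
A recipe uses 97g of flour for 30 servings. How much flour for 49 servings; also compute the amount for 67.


Direct proportion: y/x = constant
k = 97/30 ≈ 3.2333
y at x=49: k × 49 = 97 × 49 / 30 = 4753/30 ≈ 158.43
y at x=67: k × 67 = 97 × 67 / 30 = 6499/30 ≈ 216.63
= 158.43 and 216.63

158.43 and 216.63


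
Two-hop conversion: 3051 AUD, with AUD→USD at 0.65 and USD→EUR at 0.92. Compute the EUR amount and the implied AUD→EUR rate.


Step 1: 3051 AUD × 0.65 = 1983.15 USD
Step 2: 1983.15 USD × 0.92 = 1824.50 EUR
Implied rate AUD→EUR = 0.65 × 0.92 = 0.5980
= 1824.50 EUR; implied rate 0.5980 EUR/AUD

1824.50 EUR; implied rate 0.5980 EUR/AUD


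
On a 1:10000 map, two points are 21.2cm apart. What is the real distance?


Real distance = map distance × scale
= 21.2cm × 10000
= 212000 cm = 2120.0 m
= 2.120 km

2.120 km


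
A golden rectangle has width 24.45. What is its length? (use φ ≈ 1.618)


φ = (1 + √5) / 2 ≈ 1.618
Length = width × φ = 24.45 × 1.618 = 39.5601
≈ 39.56

39.56


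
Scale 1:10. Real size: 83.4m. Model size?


Model size = real / scale
= 83.4 / 10
= 8.3400 m

8.3400 m


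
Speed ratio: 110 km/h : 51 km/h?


Ratio = 110:51
GCD = 1
Simplified = 110:51
Time ratio (same distance) = 51:110
Speed ratio = 110:51

110:51


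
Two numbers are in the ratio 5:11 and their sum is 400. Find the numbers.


Let A = 5k, B = 11k.
5k + 11k = 400
16k = 400 → k = 400/16 = 25
A = 5×25 = 125, B = 11×25 = 275
= A = 125, B = 275

A = 125, B = 275


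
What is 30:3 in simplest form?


GCD(30, 3) = 3
30/3 : 3/3
= 10:1

10:1


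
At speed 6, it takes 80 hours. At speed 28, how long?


Inverse proportion: x × y = constant
k = 6 × 80 = 480
y₂ = k / 28 = 480 / 28
= 17.14

17.14


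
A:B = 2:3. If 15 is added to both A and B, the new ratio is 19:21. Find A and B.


Let A = 2k, B = 3k.
(2k + 15) / (3k + 15) = 19/21
Cross-multiply: 21(2k + 15) = 19(3k + 15)
42k + 315 = 57k + 285
42k - 57k = 285 - 315
-15k = -30
k = -30/-15 = 2
A = 2×2 = 4, B = 3×2 = 6
= A = 4, B = 6

A = 4, B = 6


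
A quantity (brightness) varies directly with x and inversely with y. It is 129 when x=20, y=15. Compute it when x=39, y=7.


z = k·x/y
Solve for k using the known point: k = z·y/x = 129×15/20 = 1935/20 = 96.7500
Now evaluate at x=39, y=7:
z = k × 39 / 7 = (1935 × 39) / (20 × 7) = 75465/140
≈ 539.0357

539.0357


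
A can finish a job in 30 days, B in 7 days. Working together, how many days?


Rate of A = 1/30 per day
Rate of B = 1/7 per day
Combined rate = 1/30 + 1/7 = 37/210 ≈ 0.1762 per day
Days = 1 / combined rate = 210/37
≈ 5.68 days

5.68 days


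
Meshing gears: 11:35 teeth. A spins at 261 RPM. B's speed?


Gear ratio = 11:35 = 11:35
RPM_B = RPM_A × (teeth_A / teeth_B)
= 261 × (11/35)
= 82.0 RPM

82.0 RPM


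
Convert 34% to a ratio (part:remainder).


34% means 34 parts out of 100; remainder = 66
Part : remainder = 34:66
GCD = 2
= 17:33

17:33


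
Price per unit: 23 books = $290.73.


Unit rate = total / quantity
= 290.73 / 23
= $12.64 per unit

$12.64 per unit


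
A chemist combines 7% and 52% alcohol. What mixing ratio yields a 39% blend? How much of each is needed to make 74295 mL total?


Let x parts of 7% mix with y parts of 52%.
7x + 52y = 39(x + y)
7x + 52y = 39x + 39y
x(7 - 39) = y(39 - 52)
x/y = (52 - 39)/(39 - 7) = 13/32
Simplify: 13:32
Total parts = 45; one part = 74295/45 = 1651.00 mL
7% solution: 13×1651.00 = 21463.00 mL
52% solution: 32×1651.00 = 52832.00 mL
= ratio 13:32; 21463.00 mL and 52832.00 mL

ratio 13:32; 21463.00 mL and 52832.00 mL


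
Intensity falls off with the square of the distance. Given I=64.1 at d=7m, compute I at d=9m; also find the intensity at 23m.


I₁d₁² = I₂d₂²
I at 9m = 64.1 × (7/9)² = 64.1 × 49/81 = 3140.9/81 ≈ 38.7765
I at 23m = 64.1 × (7/23)² = 64.1 × 49/529 = 3140.9/529 ≈ 5.9374
= 38.7765 and 5.9374

38.7765 and 5.9374


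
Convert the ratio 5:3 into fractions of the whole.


Total parts = 5 + 3 = 8
First part: 5/8 = 5/8
Second part: 3/8 = 3/8
= 5/8 and 3/8

5/8 and 3/8


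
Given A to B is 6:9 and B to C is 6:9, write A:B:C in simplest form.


Match B: multiply A:B by 6 → 36:54
Multiply B:C by 9 → 54:81
Combined: 36:54:81
GCD = 9
= 4:6:9

4:6:9


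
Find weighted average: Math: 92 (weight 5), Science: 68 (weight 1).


Numerator = 92×5 + 68×1
= 460 + 68
= 528
Total weight = 6
Weighted avg = 528/6
= 88.00

88.00


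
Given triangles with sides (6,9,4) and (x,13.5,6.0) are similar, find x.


Scale factor = 13.5/9 = 1.5
Missing side = 6 × 1.5
= 9.0

9.0


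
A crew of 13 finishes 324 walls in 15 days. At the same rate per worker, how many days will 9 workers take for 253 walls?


Days ∝ work / workers, so d₂ = d₁ × (m₁/m₂) × (w₂/w₁)
Workers factor (inverse): 13/9 ≈ 1.4444
Work factor (direct): 253/324 ≈ 0.7809
d₂ = 15 × 13/9 × 253/324 = (15 × 13 × 253) / (9 × 324) = 49335/2916
≈ 16.92 days

16.92 days


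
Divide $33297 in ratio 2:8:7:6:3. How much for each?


Total parts = 2 + 8 + 7 + 6 + 3 = 26
Part 1: 33297 × 2/26 = 2561.31
Part 2: 33297 × 8/26 = 10245.23
Part 3: 33297 × 7/26 = 8964.58
Part 4: 33297 × 6/26 = 7683.92
Part 5: 33297 × 3/26 = 3841.96
= Part 1: $2561.31, Part 2: $10245.23, Part 3: $8964.58, Part 4: $7683.92, Part 5: $3841.96

Part 1: $2561.31, Part 2: $10245.23, Part 3: $8964.58, Part 4: $7683.92, Part 5: $3841.96


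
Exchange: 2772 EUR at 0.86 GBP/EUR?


Amount × rate = 2772 × 0.86
= 2383.92 GBP

2383.92 GBP


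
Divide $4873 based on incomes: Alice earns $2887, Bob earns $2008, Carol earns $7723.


Total income = 2887 + 2008 + 7723 = $12618
Alice: $4873 × 2887/12618 = $1114.94
Bob: $4873 × 2008/12618 = $775.48
Carol: $4873 × 7723/12618 = $2982.58
= Alice: $1114.94, Bob: $775.48, Carol: $2982.58

Alice: $1114.94, Bob: $775.48, Carol: $2982.58


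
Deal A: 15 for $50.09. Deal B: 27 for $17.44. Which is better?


Deal A: $50.09/15 = $3.3393/unit
Deal B: $17.44/27 = $0.6459/unit
B is cheaper per unit
= Deal B

Deal B


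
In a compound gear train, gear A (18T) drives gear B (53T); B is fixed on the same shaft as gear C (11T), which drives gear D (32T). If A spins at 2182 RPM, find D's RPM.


Stage 1: RPM_B = RPM_A × t_A/t_B = 2182 × 18/53 = 39276/53 ≈ 741.06
B and C share a shaft → RPM_C = RPM_B
Stage 2: RPM_D = RPM_C × t_C/t_D = RPM_A × (t_A×t_C)/(t_B×t_D)
Overall ratio = (18×11)/(53×32) = 198/1696
RPM_D = 2182 × 198/1696 = 432036/1696
≈ 254.74 RPM

254.74 RPM


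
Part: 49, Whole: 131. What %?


Percentage = (part / whole) × 100
= (49 / 131) × 100
≈ 37.40%

37.40%


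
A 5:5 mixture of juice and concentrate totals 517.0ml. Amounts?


Total parts = 5 + 5 = 10
juice: 517.0 × 5/10 = 258.5ml
concentrate: 517.0 × 5/10 = 258.5ml
= 258.5ml and 258.5ml

258.5ml and 258.5ml


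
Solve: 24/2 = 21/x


Cross multiply: 24 × x = 2 × 21
24x = 42
x = 42 / 24
= 1.75

1.75


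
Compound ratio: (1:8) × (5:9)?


Compound ratio = (1×5) : (8×9)
= 5:72
GCD = 1
= 5:72

5:72


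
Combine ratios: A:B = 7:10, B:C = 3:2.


Match B: multiply A:B by 3 → 21:30
Multiply B:C by 10 → 30:20
Combined: 21:30:20
GCD = 1
= 21:30:20

21:30:20


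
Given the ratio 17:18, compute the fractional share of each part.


Total parts = 17 + 18 = 35
First part: 17/35 = 17/35
Second part: 18/35 = 18/35
= 17/35 and 18/35

17/35 and 18/35


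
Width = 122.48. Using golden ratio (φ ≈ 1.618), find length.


φ = (1 + √5) / 2 ≈ 1.618
Length = width × φ = 122.48 × 1.618 = 198.17264
≈ 198.17

198.17


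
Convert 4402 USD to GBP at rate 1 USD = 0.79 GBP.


Amount × rate = 4402 × 0.79
= 3477.58 GBP

3477.58 GBP


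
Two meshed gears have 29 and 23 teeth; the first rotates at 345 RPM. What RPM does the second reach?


Gear ratio = 29:23 = 29:23
RPM_B = RPM_A × (teeth_A / teeth_B)
= 345 × (29/23)
= 435.0 RPM

435.0 RPM


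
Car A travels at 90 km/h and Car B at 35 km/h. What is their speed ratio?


Ratio = 90:35
GCD = 5
Simplified = 18:7
Time ratio (same distance) = 7:18
Speed ratio = 18:7

18:7


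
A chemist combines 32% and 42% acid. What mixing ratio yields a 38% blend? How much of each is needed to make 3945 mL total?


Let x parts of 32% mix with y parts of 42%.
32x + 42y = 38(x + y)
32x + 42y = 38x + 38y
x(32 - 38) = y(38 - 42)
x/y = (42 - 38)/(38 - 32) = 4/6
Simplify: 2:3
Total parts = 5; one part = 3945/5 = 789.00 mL
32% solution: 2×789.00 = 1578.00 mL
42% solution: 3×789.00 = 2367.00 mL
= ratio 2:3; 1578.00 mL and 2367.00 mL

ratio 2:3; 1578.00 mL and 2367.00 mL


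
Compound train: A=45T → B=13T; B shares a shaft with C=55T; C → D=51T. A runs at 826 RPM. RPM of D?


Stage 1: RPM_B = RPM_A × t_A/t_B = 826 × 45/13 = 37170/13 ≈ 2859.23
B and C share a shaft → RPM_C = RPM_B
Stage 2: RPM_D = RPM_C × t_C/t_D = RPM_A × (t_A×t_C)/(t_B×t_D)
Overall ratio = (45×55)/(13×51) = 2475/663
RPM_D = 826 × 2475/663 = 2044350/663
≈ 3083.48 RPM

3083.48 RPM


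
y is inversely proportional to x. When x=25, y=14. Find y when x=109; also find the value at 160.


Inverse proportion: x × y = constant
k = 25 × 14 = 350
At x=109: k/109 = 3.21
At x=160: k/160 = 2.19
= 3.21 and 2.19

3.21 and 2.19


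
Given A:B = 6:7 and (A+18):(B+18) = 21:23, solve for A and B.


Let A = 6k, B = 7k.
(6k + 18) / (7k + 18) = 21/23
Cross-multiply: 23(6k + 18) = 21(7k + 18)
138k + 414 = 147k + 378
138k - 147k = 378 - 414
-9k = -36
k = -36/-9 = 4
A = 6×4 = 24, B = 7×4 = 28
= A = 24, B = 28

A = 24, B = 28


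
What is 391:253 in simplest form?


GCD(391, 253) = 23
391/23 : 253/23
= 17:11

17:11


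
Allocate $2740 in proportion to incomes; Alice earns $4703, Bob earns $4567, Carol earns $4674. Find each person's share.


Total income = 4703 + 4567 + 4674 = $13944
Alice: $2740 × 4703/13944 = $924.14
Bob: $2740 × 4567/13944 = $897.42
Carol: $2740 × 4674/13944 = $918.44
= Alice: $924.14, Bob: $897.42, Carol: $918.44

Alice: $924.14, Bob: $897.42, Carol: $918.44


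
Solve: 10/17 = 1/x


Cross multiply: 10 × x = 17 × 1
10x = 17
x = 17 / 10
= 1.70

1.70


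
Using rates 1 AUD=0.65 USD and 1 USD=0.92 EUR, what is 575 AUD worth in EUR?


Step 1: 575 AUD × 0.65 = 373.75 USD
Step 2: 373.75 USD × 0.92 = 343.85 EUR
Implied rate AUD→EUR = 0.65 × 0.92 = 0.5980
= 343.85 EUR

343.85 EUR


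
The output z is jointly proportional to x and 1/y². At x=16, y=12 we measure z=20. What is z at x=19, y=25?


z = k·x/y²
Solve for k using the known point: k = z·y²/x = 20×144/16 = 2880/16 = 180.0000
Now evaluate at x=19, y=25:
z = k × 19 / 625 = (2880 × 19) / (16 × 625) = 54720/10000
= 5.4720

5.4720
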